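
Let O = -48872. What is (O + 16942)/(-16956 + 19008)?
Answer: -15965/1026 ≈ -15.560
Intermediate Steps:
(O + 16942)/(-16956 + 19008) = (-48872 + 16942)/(-16956 + 19008) = -31930/2052 = -31930*1/2052 = -15965/1026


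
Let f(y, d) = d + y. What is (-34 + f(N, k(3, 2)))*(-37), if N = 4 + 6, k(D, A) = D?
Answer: 777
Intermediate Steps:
N = 10
(-34 + f(N, k(3, 2)))*(-37) = (-34 + (3 + 10))*(-37) = (-34 + 13)*(-37) = -21*(-37) = 777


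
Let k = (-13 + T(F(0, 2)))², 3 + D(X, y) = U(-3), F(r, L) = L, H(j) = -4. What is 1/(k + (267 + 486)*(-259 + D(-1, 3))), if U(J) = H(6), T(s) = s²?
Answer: -1/200217 ≈ -4.9946e-6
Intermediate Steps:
U(J) = -4
D(X, y) = -7 (D(X, y) = -3 - 4 = -7)
k = 81 (k = (-13 + 2²)² = (-13 + 4)² = (-9)² = 81)
1/(k + (267 + 486)*(-259 + D(-1, 3))) = 1/(81 + (267 + 486)*(-259 - 7)) = 1/(81 + 753*(-266)) = 1/(81 - 200298) = 1/(-200217) = -1/200217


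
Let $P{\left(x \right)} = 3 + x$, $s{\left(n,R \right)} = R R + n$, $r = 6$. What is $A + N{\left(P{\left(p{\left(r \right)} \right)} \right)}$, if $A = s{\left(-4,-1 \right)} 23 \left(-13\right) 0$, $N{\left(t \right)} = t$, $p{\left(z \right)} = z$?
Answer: $9$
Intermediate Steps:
$s{\left(n,R \right)} = n + R^{2}$ ($s{\left(n,R \right)} = R^{2} + n = n + R^{2}$)
$A = 0$ ($A = \left(-4 + \left(-1\right)^{2}\right) 23 \left(-13\right) 0 = \left(-4 + 1\right) \left(\left(-299\right) 0\right) = \left(-3\right) 0 = 0$)
$A + N{\left(P{\left(p{\left(r \right)} \right)} \right)} = 0 + \left(3 + 6\right) = 0 + 9 = 9$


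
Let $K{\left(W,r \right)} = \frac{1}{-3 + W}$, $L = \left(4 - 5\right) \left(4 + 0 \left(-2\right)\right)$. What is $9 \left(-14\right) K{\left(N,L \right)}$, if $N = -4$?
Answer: $18$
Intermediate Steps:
$L = -4$ ($L = - (4 + 0) = \left(-1\right) 4 = -4$)
$9 \left(-14\right) K{\left(N,L \right)} = \frac{9 \left(-14\right)}{-3 - 4} = - \frac{126}{-7} = \left(-126\right) \left(- \frac{1}{7}\right) = 18$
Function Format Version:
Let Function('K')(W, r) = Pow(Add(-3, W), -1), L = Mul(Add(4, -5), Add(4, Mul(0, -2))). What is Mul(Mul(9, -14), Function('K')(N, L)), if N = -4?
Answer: 18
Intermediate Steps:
L = -4 (L = Mul(-1, Add(4, 0)) = Mul(-1, 4) = -4)
Mul(Mul(9, -14), Function('K')(N, L)) = Mul(Mul(9, -14), Pow(Add(-3, -4), -1)) = Mul(-126, Pow(-7, -1)) = Mul(-126, Rational(-1, 7)) = 18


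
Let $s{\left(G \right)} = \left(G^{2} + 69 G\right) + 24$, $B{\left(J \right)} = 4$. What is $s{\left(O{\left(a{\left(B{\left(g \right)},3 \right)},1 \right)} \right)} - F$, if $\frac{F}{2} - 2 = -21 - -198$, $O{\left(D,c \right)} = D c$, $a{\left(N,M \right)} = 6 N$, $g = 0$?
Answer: $1898$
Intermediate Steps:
$F = 358$ ($F = 4 + 2 \left(-21 - -198\right) = 4 + 2 \left(-21 + 198\right) = 4 + 2 \cdot 177 = 4 + 354 = 358$)
$s{\left(G \right)} = 24 + G^{2} + 69 G$
$s{\left(O{\left(a{\left(B{\left(g \right)},3 \right)},1 \right)} \right)} - F = \left(24 + \left(6 \cdot 4 \cdot 1\right)^{2} + 69 \cdot 6 \cdot 4 \cdot 1\right) - 358 = \left(24 + \left(24 \cdot 1\right)^{2} + 69 \cdot 24 \cdot 1\right) - 358 = \left(24 + 24^{2} + 69 \cdot 24\right) - 358 = \left(24 + 576 + 1656\right) - 358 = 2256 - 358 = 1898$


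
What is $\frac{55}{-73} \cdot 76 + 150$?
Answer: $\frac{6770}{73} \approx 92.74$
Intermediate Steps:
$\frac{55}{-73} \cdot 76 + 150 = 55 \left(- \frac{1}{73}\right) 76 + 150 = \left(- \frac{55}{73}\right) 76 + 150 = - \frac{4180}{73} + 150 = \frac{6770}{73}$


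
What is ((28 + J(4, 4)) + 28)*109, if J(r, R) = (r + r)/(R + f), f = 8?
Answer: 18530/3 ≈ 6176.7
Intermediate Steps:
J(r, R) = 2*r/(8 + R) (J(r, R) = (r + r)/(R + 8) = (2*r)/(8 + R) = 2*r/(8 + R))
((28 + J(4, 4)) + 28)*109 = ((28 + 2*4/(8 + 4)) + 28)*109 = ((28 + 2*4/12) + 28)*109 = ((28 + 2*4*(1/12)) + 28)*109 = ((28 + 2/3) + 28)*109 = (86/3 + 28)*109 = (170/3)*109 = 18530/3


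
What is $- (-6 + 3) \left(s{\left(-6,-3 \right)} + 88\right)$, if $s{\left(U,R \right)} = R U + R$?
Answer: $309$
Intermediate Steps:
$s{\left(U,R \right)} = R + R U$
$- (-6 + 3) \left(s{\left(-6,-3 \right)} + 88\right) = - (-6 + 3) \left(- 3 \left(1 - 6\right) + 88\right) = \left(-1\right) \left(-3\right) \left(\left(-3\right) \left(-5\right) + 88\right) = 3 \left(15 + 88\right) = 3 \cdot 103 = 309$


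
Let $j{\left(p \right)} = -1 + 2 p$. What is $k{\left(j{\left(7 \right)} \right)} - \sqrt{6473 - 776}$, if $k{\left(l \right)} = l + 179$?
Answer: $192 - 3 \sqrt{633} \approx 116.52$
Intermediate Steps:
$k{\left(l \right)} = 179 + l$
$k{\left(j{\left(7 \right)} \right)} - \sqrt{6473 - 776} = \left(179 + \left(-1 + 2 \cdot 7\right)\right) - \sqrt{6473 - 776} = \left(179 + \left(-1 + 14\right)\right) - \sqrt{5697} = \left(179 + 13\right) - 3 \sqrt{633} = 192 - 3 \sqrt{633}$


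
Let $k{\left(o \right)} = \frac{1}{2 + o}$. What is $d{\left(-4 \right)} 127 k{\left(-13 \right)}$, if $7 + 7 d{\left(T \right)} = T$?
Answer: $\frac{127}{7} \approx 18.143$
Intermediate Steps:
$d{\left(T \right)} = -1 + \frac{T}{7}$
$d{\left(-4 \right)} 127 k{\left(-13 \right)} = \frac{\left(-1 + \frac{1}{7} \left(-4\right)\right) 127}{2 - 13} = \frac{\left(-1 - \frac{4}{7}\right) 127}{-11} = \left(- \frac{11}{7}\right) 127 \left(- \frac{1}{11}\right) = \left(- \frac{1397}{7}\right) \left(- \frac{1}{11}\right) = \frac{127}{7}$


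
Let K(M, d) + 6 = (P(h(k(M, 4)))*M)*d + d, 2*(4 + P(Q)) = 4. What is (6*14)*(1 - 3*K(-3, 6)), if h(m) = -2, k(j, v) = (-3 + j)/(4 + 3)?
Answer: -8988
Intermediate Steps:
k(j, v) = -3/7 + j/7 (k(j, v) = (-3 + j)/7 = (-3 + j)*(1/7) = -3/7 + j/7)
P(Q) = -2 (P(Q) = -4 + (1/2)*4 = -4 + 2 = -2)
K(M, d) = -6 + d - 2*M*d (K(M, d) = -6 + ((-2*M)*d + d) = -6 + (-2*M*d + d) = -6 + (d - 2*M*d) = -6 + d - 2*M*d)
(6*14)*(1 - 3*K(-3, 6)) = (6*14)*(1 - 3*(-6 + 6 - 2*(-3)*6)) = 84*(1 - 3*(-6 + 6 + 36)) = 84*(1 - 3*36) = 84*(1 - 108) = 84*(-107) = -8988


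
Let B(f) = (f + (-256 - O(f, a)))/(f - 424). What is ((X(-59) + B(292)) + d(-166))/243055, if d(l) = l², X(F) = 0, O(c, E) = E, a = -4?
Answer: 909338/8020815 ≈ 0.11337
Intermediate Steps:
B(f) = (-252 + f)/(-424 + f) (B(f) = (f + (-256 - 1*(-4)))/(f - 424) = (f + (-256 + 4))/(-424 + f) = (f - 252)/(-424 + f) = (-252 + f)/(-424 + f))
((X(-59) + B(292)) + d(-166))/243055 = ((0 + (-252 + 292)/(-424 + 292)) + (-166)²)/243055 = ((0 + 40/(-132)) + 27556)*(1/243055) = ((0 - 1/132*40) + 27556)*(1/243055) = ((0 - 10/33) + 27556)*(1/243055) = (-10/33 + 27556)*(1/243055) = (909338/33)*(1/243055) = 909338/8020815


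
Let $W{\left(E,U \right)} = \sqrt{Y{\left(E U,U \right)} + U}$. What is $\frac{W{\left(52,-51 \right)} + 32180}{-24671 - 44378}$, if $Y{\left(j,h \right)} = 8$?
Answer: $- \frac{32180}{69049} - \frac{i \sqrt{43}}{69049} \approx -0.46605 - 9.4968 \cdot 10^{-5} i$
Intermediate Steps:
$W{\left(E,U \right)} = \sqrt{8 + U}$
$\frac{W{\left(52,-51 \right)} + 32180}{-24671 - 44378} = \frac{\sqrt{8 - 51} + 32180}{-24671 - 44378} = \frac{\sqrt{-43} + 32180}{-69049} = \left(i \sqrt{43} + 32180\right) \left(- \frac{1}{69049}\right) = \left(32180 + i \sqrt{43}\right) \left(- \frac{1}{69049}\right) = - \frac{32180}{69049} - \frac{i \sqrt{43}}{69049}$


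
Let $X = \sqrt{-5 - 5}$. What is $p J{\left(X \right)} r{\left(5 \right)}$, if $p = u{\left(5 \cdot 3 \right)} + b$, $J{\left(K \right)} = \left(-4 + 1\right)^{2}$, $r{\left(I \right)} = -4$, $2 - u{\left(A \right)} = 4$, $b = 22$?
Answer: $-720$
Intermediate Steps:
$X = i \sqrt{10}$ ($X = \sqrt{-10} = i \sqrt{10} \approx 3.1623 i$)
$u{\left(A \right)} = -2$ ($u{\left(A \right)} = 2 - 4 = -2$)
$J{\left(K \right)} = 9$ ($J{\left(K \right)} = \left(-3\right)^{2} = 9$)
$p = 20$ ($p = -2 + 22 = 20$)
$p J{\left(X \right)} r{\left(5 \right)} = 20 \cdot 9 \left(-4\right) = 180 \left(-4\right) = -720$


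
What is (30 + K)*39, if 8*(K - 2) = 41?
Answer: 11583/8 ≈ 1447.9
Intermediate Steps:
K = 57/8 (K = 2 + (⅛)*41 = 2 + 41/8 = 57/8 ≈ 7.1250)
(30 + K)*39 = (30 + 57/8)*39 = (297/8)*39 = 11583/8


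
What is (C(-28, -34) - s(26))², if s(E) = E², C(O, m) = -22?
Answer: 487204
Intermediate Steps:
(C(-28, -34) - s(26))² = (-22 - 1*26²)² = (-22 - 1*676)² = (-22 - 676)² = (-698)² = 487204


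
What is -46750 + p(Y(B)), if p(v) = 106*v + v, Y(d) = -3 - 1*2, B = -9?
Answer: -47285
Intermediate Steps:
Y(d) = -5 (Y(d) = -3 - 2 = -5)
p(v) = 107*v
-46750 + p(Y(B)) = -46750 + 107*(-5) = -46750 - 535 = -47285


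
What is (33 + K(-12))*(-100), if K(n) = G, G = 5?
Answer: -3800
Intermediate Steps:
K(n) = 5
(33 + K(-12))*(-100) = (33 + 5)*(-100) = 38*(-100) = -3800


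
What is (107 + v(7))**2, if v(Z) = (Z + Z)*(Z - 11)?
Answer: 2601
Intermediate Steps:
v(Z) = 2*Z*(-11 + Z) (v(Z) = (2*Z)*(-11 + Z) = 2*Z*(-11 + Z))
(107 + v(7))**2 = (107 + 2*7*(-11 + 7))**2 = (107 + 2*7*(-4))**2 = (107 - 56)**2 = 51**2 = 2601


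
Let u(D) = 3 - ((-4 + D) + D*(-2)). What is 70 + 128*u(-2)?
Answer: 710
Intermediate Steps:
u(D) = 7 + D (u(D) = 3 - ((-4 + D) - 2*D) = 3 - (-4 - D) = 3 + (4 + D) = 7 + D)
70 + 128*u(-2) = 70 + 128*(7 - 2) = 70 + 128*5 = 70 + 640 = 710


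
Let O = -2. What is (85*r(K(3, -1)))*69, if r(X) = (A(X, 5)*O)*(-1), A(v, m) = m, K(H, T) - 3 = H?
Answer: 58650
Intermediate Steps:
K(H, T) = 3 + H
r(X) = 10 (r(X) = (5*(-2))*(-1) = -10*(-1) = 10)
(85*r(K(3, -1)))*69 = (85*10)*69 = 850*69 = 58650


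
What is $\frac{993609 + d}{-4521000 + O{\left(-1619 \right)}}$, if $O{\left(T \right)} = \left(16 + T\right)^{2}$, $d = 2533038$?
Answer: $- \frac{3526647}{1951391} \approx -1.8072$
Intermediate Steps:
$\frac{993609 + d}{-4521000 + O{\left(-1619 \right)}} = \frac{993609 + 2533038}{-4521000 + \left(16 - 1619\right)^{2}} = \frac{3526647}{-4521000 + \left(-1603\right)^{2}} = \frac{3526647}{-4521000 + 2569609} = \frac{3526647}{-1951391} = 3526647 \left(- \frac{1}{1951391}\right) = - \frac{3526647}{1951391}$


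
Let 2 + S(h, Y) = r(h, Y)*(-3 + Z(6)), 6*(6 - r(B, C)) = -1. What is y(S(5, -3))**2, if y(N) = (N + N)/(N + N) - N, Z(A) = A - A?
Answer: 1849/4 ≈ 462.25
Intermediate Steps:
r(B, C) = 37/6 (r(B, C) = 6 - 1/6*(-1) = 6 + 1/6 = 37/6)
Z(A) = 0
S(h, Y) = -41/2 (S(h, Y) = -2 + 37*(-3 + 0)/6 = -2 + (37/6)*(-3) = -2 - 37/2 = -41/2)
y(N) = 1 - N (y(N) = (2*N)/((2*N)) - N = (2*N)*(1/(2*N)) - N = 1 - N)
y(S(5, -3))**2 = (1 - 1*(-41/2))**2 = (1 + 41/2)**2 = (43/2)**2 = 1849/4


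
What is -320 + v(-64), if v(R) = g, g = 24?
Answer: -296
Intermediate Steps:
v(R) = 24
-320 + v(-64) = -320 + 24 = -296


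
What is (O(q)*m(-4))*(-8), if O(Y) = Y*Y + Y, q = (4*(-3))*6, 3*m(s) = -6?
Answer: 81792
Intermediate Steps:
m(s) = -2 (m(s) = (⅓)*(-6) = -2)
q = -72 (q = -12*6 = -72)
O(Y) = Y + Y² (O(Y) = Y² + Y = Y + Y²)
(O(q)*m(-4))*(-8) = (-72*(1 - 72)*(-2))*(-8) = (-72*(-71)*(-2))*(-8) = (5112*(-2))*(-8) = -10224*(-8) = 81792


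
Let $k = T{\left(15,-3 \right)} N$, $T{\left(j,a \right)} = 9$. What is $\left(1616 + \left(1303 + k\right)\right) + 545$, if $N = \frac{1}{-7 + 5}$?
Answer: $\frac{6919}{2} \approx 3459.5$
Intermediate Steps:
$N = - \frac{1}{2}$ ($N = \frac{1}{-2} = - \frac{1}{2} \approx -0.5$)
$k = - \frac{9}{2}$ ($k = 9 \left(- \frac{1}{2}\right) = - \frac{9}{2} \approx -4.5$)
$\left(1616 + \left(1303 + k\right)\right) + 545 = \left(1616 + \left(1303 - \frac{9}{2}\right)\right) + 545 = \left(1616 + \frac{2597}{2}\right) + 545 = \frac{5829}{2} + 545 = \frac{6919}{2}$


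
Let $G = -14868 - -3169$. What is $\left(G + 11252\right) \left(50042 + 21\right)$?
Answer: $-22378161$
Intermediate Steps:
$G = -11699$ ($G = -14868 + 3169 = -11699$)
$\left(G + 11252\right) \left(50042 + 21\right) = \left(-11699 + 11252\right) \left(50042 + 21\right) = \left(-447\right) 50063 = -22378161$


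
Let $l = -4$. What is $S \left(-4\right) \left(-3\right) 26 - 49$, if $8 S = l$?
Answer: $-205$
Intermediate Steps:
$S = - \frac{1}{2}$ ($S = \frac{1}{8} \left(-4\right) = - \frac{1}{2} \approx -0.5$)
$S \left(-4\right) \left(-3\right) 26 - 49 = \left(- \frac{1}{2}\right) \left(-4\right) \left(-3\right) 26 - 49 = 2 \left(-3\right) 26 - 49 = \left(-6\right) 26 - 49 = -156 - 49 = -205$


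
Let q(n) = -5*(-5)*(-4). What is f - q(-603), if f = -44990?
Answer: -44890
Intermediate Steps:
q(n) = -100 (q(n) = 25*(-4) = -100)
f - q(-603) = -44990 - 1*(-100) = -44990 + 100 = -44890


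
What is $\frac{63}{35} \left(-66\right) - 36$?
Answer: $- \frac{774}{5} \approx -154.8$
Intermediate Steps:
$\frac{63}{35} \left(-66\right) - 36 = 63 \cdot \frac{1}{35} \left(-66\right) - 36 = \frac{9}{5} \left(-66\right) - 36 = - \frac{594}{5} - 36 = - \frac{774}{5}$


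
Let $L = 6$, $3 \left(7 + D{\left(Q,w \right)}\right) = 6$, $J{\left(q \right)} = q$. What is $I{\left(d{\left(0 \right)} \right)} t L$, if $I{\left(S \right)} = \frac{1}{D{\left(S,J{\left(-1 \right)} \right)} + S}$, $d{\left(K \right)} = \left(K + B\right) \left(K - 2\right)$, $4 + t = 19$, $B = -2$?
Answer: $-90$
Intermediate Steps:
$D{\left(Q,w \right)} = -5$ ($D{\left(Q,w \right)} = -7 + \frac{1}{3} \cdot 6 = -7 + 2 = -5$)
$t = 15$ ($t = -4 + 19 = 15$)
$d{\left(K \right)} = \left(-2 + K\right)^{2}$ ($d{\left(K \right)} = \left(K - 2\right) \left(K - 2\right) = \left(-2 + K\right) \left(-2 + K\right) = \left(-2 + K\right)^{2}$)
$I{\left(S \right)} = \frac{1}{-5 + S}$
$I{\left(d{\left(0 \right)} \right)} t L = \frac{1}{-5 + \left(4 + 0^{2} - 0\right)} 15 \cdot 6 = \frac{1}{-5 + \left(4 + 0 + 0\right)} 15 \cdot 6 = \frac{1}{-5 + 4} \cdot 15 \cdot 6 = \frac{1}{-1} \cdot 15 \cdot 6 = \left(-1\right) 15 \cdot 6 = \left(-15\right) 6 = -90$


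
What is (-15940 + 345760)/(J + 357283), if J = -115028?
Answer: 65964/48451 ≈ 1.3615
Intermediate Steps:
(-15940 + 345760)/(J + 357283) = (-15940 + 345760)/(-115028 + 357283) = 329820/242255 = 329820*(1/242255) = 65964/48451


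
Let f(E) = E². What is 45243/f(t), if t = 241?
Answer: 45243/58081 ≈ 0.77896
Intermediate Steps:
45243/f(t) = 45243/(241²) = 45243/58081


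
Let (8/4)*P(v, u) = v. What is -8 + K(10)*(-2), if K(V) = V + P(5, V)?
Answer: -33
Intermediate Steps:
P(v, u) = v/2
K(V) = 5/2 + V (K(V) = V + (½)*5 = V + 5/2 = 5/2 + V)
-8 + K(10)*(-2) = -8 + (5/2 + 10)*(-2) = -8 + (25/2)*(-2) = -8 - 25 = -33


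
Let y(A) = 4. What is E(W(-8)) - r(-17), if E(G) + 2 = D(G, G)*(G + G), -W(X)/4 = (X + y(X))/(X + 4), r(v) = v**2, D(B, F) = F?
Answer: -259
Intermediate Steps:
W(X) = -4 (W(X) = -4*(X + 4)/(X + 4) = -4*(4 + X)/(4 + X) = -4*1 = -4)
E(G) = -2 + 2*G**2 (E(G) = -2 + G*(G + G) = -2 + G*(2*G) = -2 + 2*G**2)
E(W(-8)) - r(-17) = (-2 + 2*(-4)**2) - 1*(-17)**2 = (-2 + 2*16) - 1*289 = (-2 + 32) - 289 = 30 - 289 = -259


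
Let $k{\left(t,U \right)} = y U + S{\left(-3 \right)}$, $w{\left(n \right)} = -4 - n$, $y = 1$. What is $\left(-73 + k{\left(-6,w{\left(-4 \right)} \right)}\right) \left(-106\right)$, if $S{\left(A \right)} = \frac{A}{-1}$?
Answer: $7420$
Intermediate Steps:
$S{\left(A \right)} = - A$ ($S{\left(A \right)} = A \left(-1\right) = - A$)
$k{\left(t,U \right)} = 3 + U$ ($k{\left(t,U \right)} = 1 U - -3 = U + 3 = 3 + U$)
$\left(-73 + k{\left(-6,w{\left(-4 \right)} \right)}\right) \left(-106\right) = \left(-73 + \left(3 - 0\right)\right) \left(-106\right) = \left(-73 + \left(3 + \left(-4 + 4\right)\right)\right) \left(-106\right) = \left(-73 + \left(3 + 0\right)\right) \left(-106\right) = \left(-73 + 3\right) \left(-106\right) = \left(-70\right) \left(-106\right) = 7420$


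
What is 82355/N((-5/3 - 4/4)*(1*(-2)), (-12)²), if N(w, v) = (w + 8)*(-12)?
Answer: -16471/32 ≈ -514.72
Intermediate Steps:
N(w, v) = -96 - 12*w (N(w, v) = (8 + w)*(-12) = -96 - 12*w)
82355/N((-5/3 - 4/4)*(1*(-2)), (-12)²) = 82355/(-96 - 12*(-5/3 - 4/4)*1*(-2)) = 82355/(-96 - 12*(-5*⅓ - 4*¼)*(-2)) = 82355/(-96 - 12*(-5/3 - 1)*(-2)) = 82355/(-96 - (-32)*(-2)) = 82355/(-96 - 12*16/3) = 82355/(-96 - 64) = 82355/(-160) = 82355*(-1/160) = -16471/32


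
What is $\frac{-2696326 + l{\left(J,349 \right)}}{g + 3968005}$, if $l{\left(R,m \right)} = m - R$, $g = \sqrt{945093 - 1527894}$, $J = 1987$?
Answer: $- \frac{5352767320910}{7872532131413} + \frac{1348982 i \sqrt{582801}}{7872532131413} \approx -0.67993 + 0.00013081 i$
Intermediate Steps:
$g = i \sqrt{582801}$ ($g = \sqrt{-582801} = i \sqrt{582801} \approx 763.41 i$)
$\frac{-2696326 + l{\left(J,349 \right)}}{g + 3968005} = \frac{-2696326 + \left(349 - 1987\right)}{i \sqrt{582801} + 3968005} = \frac{-2696326 + \left(349 - 1987\right)}{3968005 + i \sqrt{582801}} = \frac{-2696326 - 1638}{3968005 + i \sqrt{582801}} = - \frac{2697964}{3968005 + i \sqrt{582801}}$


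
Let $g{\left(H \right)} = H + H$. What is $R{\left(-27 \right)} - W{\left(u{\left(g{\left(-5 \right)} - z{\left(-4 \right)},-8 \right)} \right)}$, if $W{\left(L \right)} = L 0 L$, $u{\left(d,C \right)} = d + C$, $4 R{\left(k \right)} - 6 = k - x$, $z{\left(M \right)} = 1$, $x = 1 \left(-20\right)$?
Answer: $- \frac{1}{4} \approx -0.25$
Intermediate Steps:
$x = -20$
$g{\left(H \right)} = 2 H$
$R{\left(k \right)} = \frac{13}{2} + \frac{k}{4}$ ($R{\left(k \right)} = \frac{3}{2} + \frac{k - -20}{4} = \frac{3}{2} + \frac{k + 20}{4} = \frac{3}{2} + \frac{20 + k}{4} = \frac{3}{2} + \left(5 + \frac{k}{4}\right) = \frac{13}{2} + \frac{k}{4}$)
$u{\left(d,C \right)} = C + d$
$W{\left(L \right)} = 0$ ($W{\left(L \right)} = 0 L = 0$)
$R{\left(-27 \right)} - W{\left(u{\left(g{\left(-5 \right)} - z{\left(-4 \right)},-8 \right)} \right)} = \left(\frac{13}{2} + \frac{1}{4} \left(-27\right)\right) - 0 = \left(\frac{13}{2} - \frac{27}{4}\right) + 0 = - \frac{1}{4} + 0 = - \frac{1}{4}$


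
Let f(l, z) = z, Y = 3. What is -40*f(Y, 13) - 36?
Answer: -556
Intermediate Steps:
-40*f(Y, 13) - 36 = -40*13 - 36 = -520 - 36 = -556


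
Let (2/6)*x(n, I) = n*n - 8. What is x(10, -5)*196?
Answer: 54096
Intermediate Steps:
x(n, I) = -24 + 3*n² (x(n, I) = 3*(n*n - 8) = 3*(n² - 8) = 3*(-8 + n²) = -24 + 3*n²)
x(10, -5)*196 = (-24 + 3*10²)*196 = (-24 + 3*100)*196 = (-24 + 300)*196 = 276*196 = 54096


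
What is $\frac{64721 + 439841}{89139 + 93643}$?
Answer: $\frac{252281}{91391} \approx 2.7605$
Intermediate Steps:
$\frac{64721 + 439841}{89139 + 93643} = \frac{504562}{182782} = 504562 \cdot \frac{1}{182782} = \frac{252281}{91391}$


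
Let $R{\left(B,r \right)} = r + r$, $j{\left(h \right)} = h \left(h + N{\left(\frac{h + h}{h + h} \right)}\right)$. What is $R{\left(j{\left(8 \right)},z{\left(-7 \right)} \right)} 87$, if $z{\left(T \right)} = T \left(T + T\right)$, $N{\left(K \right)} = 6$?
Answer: $17052$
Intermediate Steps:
$z{\left(T \right)} = 2 T^{2}$ ($z{\left(T \right)} = T 2 T = 2 T^{2}$)
$j{\left(h \right)} = h \left(6 + h\right)$ ($j{\left(h \right)} = h \left(h + 6\right) = h \left(6 + h\right)$)
$R{\left(B,r \right)} = 2 r$
$R{\left(j{\left(8 \right)},z{\left(-7 \right)} \right)} 87 = 2 \cdot 2 \left(-7\right)^{2} \cdot 87 = 2 \cdot 2 \cdot 49 \cdot 87 = 2 \cdot 98 \cdot 87 = 196 \cdot 87 = 17052$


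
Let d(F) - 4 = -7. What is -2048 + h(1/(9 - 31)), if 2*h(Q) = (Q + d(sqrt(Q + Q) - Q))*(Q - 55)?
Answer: -1901327/968 ≈ -1964.2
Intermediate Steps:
d(F) = -3 (d(F) = 4 - 7 = -3)
h(Q) = (-55 + Q)*(-3 + Q)/2 (h(Q) = ((Q - 3)*(Q - 55))/2 = ((-3 + Q)*(-55 + Q))/2 = ((-55 + Q)*(-3 + Q))/2 = (-55 + Q)*(-3 + Q)/2)
-2048 + h(1/(9 - 31)) = -2048 + (165/2 + (1/(9 - 31))**2/2 - 29/(9 - 31)) = -2048 + (165/2 + (1/(-22))**2/2 - 29/(-22)) = -2048 + (165/2 + (-1/22)**2/2 - 29*(-1/22)) = -2048 + (165/2 + (1/2)*(1/484) + 29/22) = -2048 + (165/2 + 1/968 + 29/22) = -2048 + 81137/968 = -1901327/968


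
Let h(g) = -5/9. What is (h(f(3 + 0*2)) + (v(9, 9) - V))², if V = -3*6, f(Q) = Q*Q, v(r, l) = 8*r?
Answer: 648025/81 ≈ 8000.3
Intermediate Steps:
f(Q) = Q²
V = -18
h(g) = -5/9 (h(g) = -5*⅑ = -5/9)
(h(f(3 + 0*2)) + (v(9, 9) - V))² = (-5/9 + (8*9 - 1*(-18)))² = (-5/9 + (72 + 18))² = (-5/9 + 90)² = (805/9)² = 648025/81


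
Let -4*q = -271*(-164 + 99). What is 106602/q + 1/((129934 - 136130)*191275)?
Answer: -101070626899363/4175247867700 ≈ -24.207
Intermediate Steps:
q = -17615/4 (q = -(-271)*(-164 + 99)/4 = -(-271)*(-65)/4 = -¼*17615 = -17615/4 ≈ -4403.8)
106602/q + 1/((129934 - 136130)*191275) = 106602/(-17615/4) + 1/((129934 - 136130)*191275) = 106602*(-4/17615) + (1/191275)/(-6196) = -426408/17615 - 1/6196*1/191275 = -426408/17615 - 1/1185139900 = -101070626899363/4175247867700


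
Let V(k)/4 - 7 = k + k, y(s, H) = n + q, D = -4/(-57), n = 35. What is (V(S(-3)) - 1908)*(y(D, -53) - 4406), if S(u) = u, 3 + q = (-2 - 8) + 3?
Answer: 8341424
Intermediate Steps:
q = -10 (q = -3 + ((-2 - 8) + 3) = -3 + (-10 + 3) = -3 - 7 = -10)
D = 4/57 (D = -4*(-1/57) = 4/57 ≈ 0.070175)
y(s, H) = 25 (y(s, H) = 35 - 10 = 25)
V(k) = 28 + 8*k (V(k) = 28 + 4*(k + k) = 28 + 4*(2*k) = 28 + 8*k)
(V(S(-3)) - 1908)*(y(D, -53) - 4406) = ((28 + 8*(-3)) - 1908)*(25 - 4406) = ((28 - 24) - 1908)*(-4381) = (4 - 1908)*(-4381) = -1904*(-4381) = 8341424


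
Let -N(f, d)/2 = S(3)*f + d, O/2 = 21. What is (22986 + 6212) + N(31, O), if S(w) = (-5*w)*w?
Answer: 31904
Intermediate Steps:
O = 42 (O = 2*21 = 42)
S(w) = -5*w²
N(f, d) = -2*d + 90*f (N(f, d) = -2*((-5*3²)*f + d) = -2*((-5*9)*f + d) = -2*(-45*f + d) = -2*(d - 45*f) = -2*d + 90*f)
(22986 + 6212) + N(31, O) = (22986 + 6212) + (-2*42 + 90*31) = 29198 + (-84 + 2790) = 29198 + 2706 = 31904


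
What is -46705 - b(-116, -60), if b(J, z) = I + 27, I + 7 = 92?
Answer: -46817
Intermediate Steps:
I = 85 (I = -7 + 92 = 85)
b(J, z) = 112 (b(J, z) = 85 + 27 = 112)
-46705 - b(-116, -60) = -46705 - 1*112 = -46705 - 112 = -46817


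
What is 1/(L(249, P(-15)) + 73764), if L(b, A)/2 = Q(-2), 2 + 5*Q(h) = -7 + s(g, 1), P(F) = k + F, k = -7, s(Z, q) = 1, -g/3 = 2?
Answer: 5/368804 ≈ 1.3557e-5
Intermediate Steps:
g = -6 (g = -3*2 = -6)
P(F) = -7 + F
Q(h) = -8/5 (Q(h) = -2/5 + (-7 + 1)/5 = -2/5 + (1/5)*(-6) = -2/5 - 6/5 = -8/5)
L(b, A) = -16/5 (L(b, A) = 2*(-8/5) = -16/5)
1/(L(249, P(-15)) + 73764) = 1/(-16/5 + 73764) = 1/(368804/5) = 5/368804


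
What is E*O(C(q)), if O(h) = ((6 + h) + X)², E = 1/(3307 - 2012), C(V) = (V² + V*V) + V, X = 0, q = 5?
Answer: 3721/1295 ≈ 2.8734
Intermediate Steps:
C(V) = V + 2*V² (C(V) = (V² + V²) + V = 2*V² + V = V + 2*V²)
E = 1/1295 ≈ 0.00077220
O(h) = (6 + h)² (O(h) = ((6 + h) + 0)² = (6 + h)²)
E*O(C(q)) = (6 + 5*(1 + 2*5))²/1295 = (6 + 5*(1 + 10))²/1295 = (6 + 5*11)²/1295 = (6 + 55)²/1295 = (1/1295)*61² = (1/1295)*3721 = 3721/1295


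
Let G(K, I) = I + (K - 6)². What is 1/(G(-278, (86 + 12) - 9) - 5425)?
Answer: 1/75320 ≈ 1.3277e-5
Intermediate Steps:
G(K, I) = I + (-6 + K)²
1/(G(-278, (86 + 12) - 9) - 5425) = 1/((((86 + 12) - 9) + (-6 - 278)²) - 5425) = 1/(((98 - 9) + (-284)²) - 5425) = 1/((89 + 80656) - 5425) = 1/(80745 - 5425) = 1/75320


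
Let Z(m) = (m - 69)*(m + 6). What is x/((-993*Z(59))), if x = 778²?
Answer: 302642/322725 ≈ 0.93777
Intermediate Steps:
Z(m) = (-69 + m)*(6 + m)
x = 605284
x/((-993*Z(59))) = 605284/((-993*(-414 + 59² - 63*59))) = 605284/((-993*(-414 + 3481 - 3717))) = 605284/((-993*(-650))) = 605284/645450 = 605284*(1/645450) = 302642/322725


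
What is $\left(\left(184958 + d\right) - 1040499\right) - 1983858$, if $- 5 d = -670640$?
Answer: $-2705271$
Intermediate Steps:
$d = 134128$ ($d = \left(- \frac{1}{5}\right) \left(-670640\right) = 134128$)
$\left(\left(184958 + d\right) - 1040499\right) - 1983858 = \left(\left(184958 + 134128\right) - 1040499\right) - 1983858 = \left(319086 - 1040499\right) - 1983858 = -721413 - 1983858 = -2705271$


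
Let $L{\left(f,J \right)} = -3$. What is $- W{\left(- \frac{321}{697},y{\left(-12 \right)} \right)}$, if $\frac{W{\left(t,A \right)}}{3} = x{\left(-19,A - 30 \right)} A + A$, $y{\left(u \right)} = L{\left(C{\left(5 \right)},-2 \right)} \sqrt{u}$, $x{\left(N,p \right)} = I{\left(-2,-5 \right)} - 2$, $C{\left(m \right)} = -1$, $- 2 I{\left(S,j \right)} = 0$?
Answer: $- 18 i \sqrt{3} \approx - 31.177 i$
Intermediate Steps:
$I{\left(S,j \right)} = 0$ ($I{\left(S,j \right)} = \left(- \frac{1}{2}\right) 0 = 0$)
$x{\left(N,p \right)} = -2$ ($x{\left(N,p \right)} = 0 - 2 = -2$)
$y{\left(u \right)} = - 3 \sqrt{u}$
$W{\left(t,A \right)} = - 3 A$ ($W{\left(t,A \right)} = 3 \left(- 2 A + A\right) = 3 \left(- A\right) = - 3 A$)
$- W{\left(- \frac{321}{697},y{\left(-12 \right)} \right)} = - \left(-3\right) \left(- 3 \sqrt{-12}\right) = - \left(-3\right) \left(- 3 \cdot 2 i \sqrt{3}\right) = - \left(-3\right) \left(- 6 i \sqrt{3}\right) = - 18 i \sqrt{3}$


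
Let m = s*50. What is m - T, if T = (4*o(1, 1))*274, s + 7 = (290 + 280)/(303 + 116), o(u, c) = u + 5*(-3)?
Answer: 6310986/419 ≈ 15062.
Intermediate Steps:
o(u, c) = -15 + u (o(u, c) = u - 15 = -15 + u)
s = -2363/419 (s = -7 + (290 + 280)/(303 + 116) = -7 + 570/419 = -2363/419 ≈ -5.6396)
T = -15344 (T = (4*(-15 + 1))*274 = (4*(-14))*274 = -56*274 = -15344)
m = -118150/419 (m = -2363/419*50 = -118150/419 ≈ -281.98)
m - T = -118150/419 - 1*(-15344) = -118150/419 + 15344 = 6310986/419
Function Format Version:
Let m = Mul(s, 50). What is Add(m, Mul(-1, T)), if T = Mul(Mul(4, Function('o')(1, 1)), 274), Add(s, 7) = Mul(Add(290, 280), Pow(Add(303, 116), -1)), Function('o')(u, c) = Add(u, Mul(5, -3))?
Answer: Rational(6310986, 419) ≈ 15062.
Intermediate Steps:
Function('o')(u, c) = Add(-15, u) (Function('o')(u, c) = Add(u, -15) = Add(-15, u))
s = Rational(-2363, 419) (s = Add(-7, Mul(Add(290, 280), Pow(Add(303, 116), -1))) = Add(-7, Mul(570, Pow(419, -1))) = Add(-7, Mul(570, Rational(1, 419))) = Add(-7, Rational(570, 419)) = Rational(-2363, 419) ≈ -5.6396)
T = -15344 (T = Mul(Mul(4, Add(-15, 1)), 274) = Mul(Mul(4, -14), 274) = Mul(-56, 274) = -15344)
m = Rational(-118150, 419) (m = Mul(Rational(-2363, 419), 50) = Rational(-118150, 419) ≈ -281.98)
Add(m, Mul(-1, T)) = Add(Rational(-118150, 419), Mul(-1, -15344)) = Add(Rational(-118150, 419), 15344) = Rational(6310986, 419)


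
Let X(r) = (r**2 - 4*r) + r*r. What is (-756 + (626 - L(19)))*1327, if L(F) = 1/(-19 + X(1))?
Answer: -3621383/21 ≈ -1.7245e+5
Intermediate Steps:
X(r) = -4*r + 2*r**2 (X(r) = (r**2 - 4*r) + r**2 = -4*r + 2*r**2)
L(F) = -1/21 (L(F) = 1/(-19 + 2*1*(-2 + 1)) = 1/(-19 + 2*1*(-1)) = 1/(-19 - 2) = 1/(-21) = -1/21)
(-756 + (626 - L(19)))*1327 = (-756 + (626 - 1*(-1/21)))*1327 = (-756 + (626 + 1/21))*1327 = (-756 + 13147/21)*1327 = -2729/21*1327 = -3621383/21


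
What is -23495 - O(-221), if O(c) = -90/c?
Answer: -5192485/221 ≈ -23495.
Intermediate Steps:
-23495 - O(-221) = -23495 - (-90)/(-221) = -23495 - (-90)*(-1)/221 = -23495 - 1*90/221 = -23495 - 90/221 = -5192485/221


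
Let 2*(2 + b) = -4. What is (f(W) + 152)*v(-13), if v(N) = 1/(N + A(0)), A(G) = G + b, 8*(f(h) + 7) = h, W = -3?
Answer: -1157/136 ≈ -8.5074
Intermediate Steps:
b = -4 (b = -2 + (½)*(-4) = -2 - 2 = -4)
f(h) = -7 + h/8
A(G) = -4 + G (A(G) = G - 4 = -4 + G)
v(N) = 1/(-4 + N) (v(N) = 1/(N + (-4 + 0)) = 1/(N - 4) = 1/(-4 + N))
(f(W) + 152)*v(-13) = ((-7 + (⅛)*(-3)) + 152)/(-4 - 13) = ((-7 - 3/8) + 152)/(-17) = (-59/8 + 152)*(-1/17) = (1157/8)*(-1/17) = -1157/136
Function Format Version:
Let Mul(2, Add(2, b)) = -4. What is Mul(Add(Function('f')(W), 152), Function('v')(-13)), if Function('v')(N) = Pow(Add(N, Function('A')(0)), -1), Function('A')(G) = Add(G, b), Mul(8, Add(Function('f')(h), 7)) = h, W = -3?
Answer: Rational(-1157, 136) ≈ -8.5074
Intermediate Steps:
b = -4 (b = Add(-2, Mul(Rational(1, 2), -4)) = Add(-2, -2) = -4)
Function('f')(h) = Add(-7, Mul(Rational(1, 8), h))
Function('A')(G) = Add(-4, G) (Function('A')(G) = Add(G, -4) = Add(-4, G))
Function('v')(N) = Pow(Add(-4, N), -1) (Function('v')(N) = Pow(Add(N, Add(-4, 0)), -1) = Pow(Add(N, -4), -1) = Pow(Add(-4, N), -1))
Mul(Add(Function('f')(W), 152), Function('v')(-13)) = Mul(Add(Add(-7, Mul(Rational(1, 8), -3)), 152), Pow(Add(-4, -13), -1)) = Mul(Add(Add(-7, Rational(-3, 8)), 152), Pow(-17, -1)) = Mul(Add(Rational(-59, 8), 152), Rational(-1, 17)) = Mul(Rational(1157, 8), Rational(-1, 17)) = Rational(-1157, 136)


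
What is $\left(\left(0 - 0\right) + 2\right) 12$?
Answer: $24$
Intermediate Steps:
$\left(\left(0 - 0\right) + 2\right) 12 = \left(\left(0 + 0\right) + 2\right) 12 = \left(0 + 2\right) 12 = 2 \cdot 12 = 24$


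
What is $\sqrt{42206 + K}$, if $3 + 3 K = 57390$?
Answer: $3 \sqrt{6815} \approx 247.66$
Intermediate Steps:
$K = 19129$ ($K = -1 + \frac{1}{3} \cdot 57390 = -1 + 19130 = 19129$)
$\sqrt{42206 + K} = \sqrt{42206 + 19129} = \sqrt{61335} = 3 \sqrt{6815}$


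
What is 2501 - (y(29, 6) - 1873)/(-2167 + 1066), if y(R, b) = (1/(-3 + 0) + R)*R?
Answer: 8257678/3303 ≈ 2500.1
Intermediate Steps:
y(R, b) = R*(-1/3 + R) (y(R, b) = (1/(-3) + R)*R = (-1/3 + R)*R = R*(-1/3 + R))
2501 - (y(29, 6) - 1873)/(-2167 + 1066) = 2501 - (29*(-1/3 + 29) - 1873)/(-2167 + 1066) = 2501 - (29*(86/3) - 1873)/(-1101) = 2501 - (2494/3 - 1873)*(-1)/1101 = 2501 - (-3125)*(-1)/(3*1101) = 2501 - 1*3125/3303 = 2501 - 3125/3303 = 8257678/3303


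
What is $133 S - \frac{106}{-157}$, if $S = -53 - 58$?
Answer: $- \frac{2317685}{157} \approx -14762.0$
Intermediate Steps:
$S = -111$
$133 S - \frac{106}{-157} = 133 \left(-111\right) - \frac{106}{-157} = -14763 - - \frac{106}{157} = -14763 + \frac{106}{157} = - \frac{2317685}{157}$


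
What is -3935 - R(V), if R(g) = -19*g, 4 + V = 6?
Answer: -3897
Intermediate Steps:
V = 2 (V = -4 + 6 = 2)
-3935 - R(V) = -3935 - (-19)*2 = -3935 - 1*(-38) = -3935 + 38 = -3897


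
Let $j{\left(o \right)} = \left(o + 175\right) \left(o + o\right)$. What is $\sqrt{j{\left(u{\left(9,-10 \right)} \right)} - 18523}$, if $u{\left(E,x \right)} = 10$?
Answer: $9 i \sqrt{183} \approx 121.75 i$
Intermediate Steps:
$j{\left(o \right)} = 2 o \left(175 + o\right)$ ($j{\left(o \right)} = \left(175 + o\right) 2 o = 2 o \left(175 + o\right)$)
$\sqrt{j{\left(u{\left(9,-10 \right)} \right)} - 18523} = \sqrt{2 \cdot 10 \left(175 + 10\right) - 18523} = \sqrt{2 \cdot 10 \cdot 185 - 18523} = \sqrt{3700 - 18523} = \sqrt{-14823} = 9 i \sqrt{183}$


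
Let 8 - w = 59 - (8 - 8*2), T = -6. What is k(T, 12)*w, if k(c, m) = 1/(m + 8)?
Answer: -59/20 ≈ -2.9500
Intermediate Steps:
k(c, m) = 1/(8 + m)
w = -59 (w = 8 - (59 - (8 - 8*2)) = 8 - (59 - (8 - 16)) = 8 - (59 - 1*(-8)) = 8 - (59 + 8) = 8 - 1*67 = 8 - 67 = -59)
k(T, 12)*w = -59/(8 + 12) = -59/20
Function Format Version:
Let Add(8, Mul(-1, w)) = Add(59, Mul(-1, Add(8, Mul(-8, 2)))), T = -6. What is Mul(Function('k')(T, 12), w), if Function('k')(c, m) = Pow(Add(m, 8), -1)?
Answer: Rational(-59, 20) ≈ -2.9500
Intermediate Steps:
Function('k')(c, m) = Pow(Add(8, m), -1)
w = -59 (w = Add(8, Mul(-1, Add(59, Mul(-1, Add(8, Mul(-8, 2)))))) = Add(8, Mul(-1, Add(59, Mul(-1, Add(8, -16))))) = Add(8, Mul(-1, Add(59, Mul(-1, -8)))) = Add(8, Mul(-1, Add(59, 8))) = Add(8, Mul(-1, 67)) = Add(8, -67) = -59)
Mul(Function('k')(T, 12), w) = Mul(Pow(Add(8, 12), -1), -59) = Mul(Pow(20, -1), -59) = Mul(Rational(1, 20), -59) = Rational(-59, 20)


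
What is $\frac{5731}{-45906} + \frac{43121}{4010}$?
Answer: $\frac{489132829}{46020765} \approx 10.629$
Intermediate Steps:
$\frac{5731}{-45906} + \frac{43121}{4010} = 5731 \left(- \frac{1}{45906}\right) + 43121 \cdot \frac{1}{4010} = - \frac{5731}{45906} + \frac{43121}{4010} = \frac{489132829}{46020765}$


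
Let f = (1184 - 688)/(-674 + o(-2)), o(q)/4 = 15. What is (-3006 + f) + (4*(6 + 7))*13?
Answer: -715558/307 ≈ -2330.8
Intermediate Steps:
o(q) = 60 (o(q) = 4*15 = 60)
f = -248/307 (f = (1184 - 688)/(-674 + 60) = 496/(-614) = 496*(-1/614) = -248/307 ≈ -0.80782)
(-3006 + f) + (4*(6 + 7))*13 = (-3006 - 248/307) + (4*(6 + 7))*13 = -923090/307 + (4*13)*13 = -923090/307 + 52*13 = -923090/307 + 676 = -715558/307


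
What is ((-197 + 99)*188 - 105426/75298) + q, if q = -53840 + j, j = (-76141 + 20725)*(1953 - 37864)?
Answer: 74920444932375/37649 ≈ 1.9900e+9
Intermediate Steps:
j = 1990043976 (j = -55416*(-35911) = 1990043976)
q = 1989990136 (q = -53840 + 1990043976 = 1989990136)
((-197 + 99)*188 - 105426/75298) + q = ((-197 + 99)*188 - 105426/75298) + 1989990136 = (-98*188 - 105426*1/75298) + 1989990136 = (-18424 - 52713/37649) + 1989990136 = -693697889/37649 + 1989990136 = 74920444932375/37649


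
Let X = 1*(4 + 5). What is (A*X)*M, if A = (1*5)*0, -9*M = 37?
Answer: 0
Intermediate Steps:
M = -37/9 (M = -⅑*37 = -37/9 ≈ -4.1111)
X = 9 (X = 1*9 = 9)
A = 0 (A = 5*0 = 0)
(A*X)*M = (0*9)*(-37/9) = 0*(-37/9) = 0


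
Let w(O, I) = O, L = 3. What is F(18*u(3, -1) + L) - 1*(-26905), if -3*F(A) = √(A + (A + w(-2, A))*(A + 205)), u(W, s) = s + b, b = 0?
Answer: 26905 - I*√3245/3 ≈ 26905.0 - 18.988*I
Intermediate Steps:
u(W, s) = s (u(W, s) = s + 0 = s)
F(A) = -√(A + (-2 + A)*(205 + A))/3 (F(A) = -√(A + (A - 2)*(A + 205))/3 = -√(A + (-2 + A)*(205 + A))/3)
F(18*u(3, -1) + L) - 1*(-26905) = -√(-410 + (18*(-1) + 3)² + 204*(18*(-1) + 3))/3 - 1*(-26905) = -√(-410 + (-18 + 3)² + 204*(-18 + 3))/3 + 26905 = -√(-410 + (-15)² + 204*(-15))/3 + 26905 = -√(-410 + 225 - 3060)/3 + 26905 = -I*√3245/3 + 26905 = 26905 - I*√3245/3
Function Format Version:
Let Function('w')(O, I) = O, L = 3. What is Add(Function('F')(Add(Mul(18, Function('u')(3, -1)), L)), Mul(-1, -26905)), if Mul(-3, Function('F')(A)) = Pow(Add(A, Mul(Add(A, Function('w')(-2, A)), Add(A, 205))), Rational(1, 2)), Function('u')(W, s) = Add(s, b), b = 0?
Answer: Add(26905, Mul(Rational(-1, 3), I, Pow(3245, Rational(1, 2)))) ≈ Add(26905., Mul(-18.988, I))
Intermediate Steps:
Function('u')(W, s) = s (Function('u')(W, s) = Add(s, 0) = s)
Function('F')(A) = Mul(Rational(-1, 3), Pow(Add(A, Mul(Add(-2, A), Add(205, A))), Rational(1, 2))) (Function('F')(A) = Mul(Rational(-1, 3), Pow(Add(A, Mul(Add(A, -2), Add(A, 205))), Rational(1, 2))) = Mul(Rational(-1, 3), Pow(Add(A, Mul(Add(-2, A), Add(205, A))), Rational(1, 2))))
Add(Function('F')(Add(Mul(18, Function('u')(3, -1)), L)), Mul(-1, -26905)) = Add(Mul(Rational(-1, 3), Pow(Add(-410, Pow(Add(Mul(18, -1), 3), 2), Mul(204, Add(Mul(18, -1), 3))), Rational(1, 2))), Mul(-1, -26905)) = Add(Mul(Rational(-1, 3), Pow(Add(-410, Pow(Add(-18, 3), 2), Mul(204, Add(-18, 3))), Rational(1, 2))), 26905) = Add(Mul(Rational(-1, 3), Pow(Add(-410, Pow(-15, 2), Mul(204, -15)), Rational(1, 2))), 26905) = Add(Mul(Rational(-1, 3), Pow(Add(-410, 225, -3060), Rational(1, 2))), 26905) = Add(Mul(Rational(-1, 3), Pow(-3245, Rational(1, 2))), 26905) = Add(Mul(Rational(-1, 3), Mul(I, Pow(3245, Rational(1, 2)))), 26905) = Add(Mul(Rational(-1, 3), I, Pow(3245, Rational(1, 2))), 26905) = Add(26905, Mul(Rational(-1, 3), I, Pow(3245, Rational(1, 2))))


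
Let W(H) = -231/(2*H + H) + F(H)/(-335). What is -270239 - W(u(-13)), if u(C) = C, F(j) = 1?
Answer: -1176916627/4355 ≈ -2.7025e+5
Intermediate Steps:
W(H) = -1/335 - 77/H (W(H) = -231/(2*H + H) + 1/(-335) = -231*1/(3*H) + 1*(-1/335) = -77/H - 1/335 = -1/335 - 77/H)
-270239 - W(u(-13)) = -270239 - (-25795 - 1*(-13))/(335*(-13)) = -270239 - (-1)*(-25795 + 13)/(335*13) = -270239 - (-1)*(-25782)/(335*13) = -270239 - 1*25782/4355 = -270239 - 25782/4355 = -1176916627/4355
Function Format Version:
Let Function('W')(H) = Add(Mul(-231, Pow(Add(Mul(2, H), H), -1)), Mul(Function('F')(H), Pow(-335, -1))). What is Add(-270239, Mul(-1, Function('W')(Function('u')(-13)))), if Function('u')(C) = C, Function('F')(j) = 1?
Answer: Rational(-1176916627, 4355) ≈ -2.7025e+5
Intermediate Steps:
Function('W')(H) = Add(Rational(-1, 335), Mul(-77, Pow(H, -1))) (Function('W')(H) = Add(Mul(-231, Pow(Add(Mul(2, H), H), -1)), Mul(1, Pow(-335, -1))) = Add(Mul(-231, Pow(Mul(3, H), -1)), Mul(1, Rational(-1, 335))) = Add(Mul(-231, Mul(Rational(1, 3), Pow(H, -1))), Rational(-1, 335)) = Add(Mul(-77, Pow(H, -1)), Rational(-1, 335)) = Add(Rational(-1, 335), Mul(-77, Pow(H, -1))))
Add(-270239, Mul(-1, Function('W')(Function('u')(-13)))) = Add(-270239, Mul(-1, Mul(Rational(1, 335), Pow(-13, -1), Add(-25795, Mul(-1, -13))))) = Add(-270239, Mul(-1, Mul(Rational(1, 335), Rational(-1, 13), Add(-25795, 13)))) = Add(-270239, Mul(-1, Mul(Rational(1, 335), Rational(-1, 13), -25782))) = Add(-270239, Mul(-1, Rational(25782, 4355))) = Add(-270239, Rational(-25782, 4355)) = Rational(-1176916627, 4355)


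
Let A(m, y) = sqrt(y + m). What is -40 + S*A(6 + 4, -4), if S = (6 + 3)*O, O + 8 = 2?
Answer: -40 - 54*sqrt(6) ≈ -172.27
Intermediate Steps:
O = -6 (O = -8 + 2 = -6)
S = -54 (S = (6 + 3)*(-6) = 9*(-6) = -54)
A(m, y) = sqrt(m + y)
-40 + S*A(6 + 4, -4) = -40 - 54*sqrt((6 + 4) - 4) = -40 - 54*sqrt(10 - 4) = -40 - 54*sqrt(6)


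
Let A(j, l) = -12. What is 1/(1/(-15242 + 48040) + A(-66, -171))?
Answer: -32798/393575 ≈ -0.083333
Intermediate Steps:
1/(1/(-15242 + 48040) + A(-66, -171)) = 1/(1/(-15242 + 48040) - 12) = 1/(1/32798 - 12) = 1/(-393575/32798) = -32798/393575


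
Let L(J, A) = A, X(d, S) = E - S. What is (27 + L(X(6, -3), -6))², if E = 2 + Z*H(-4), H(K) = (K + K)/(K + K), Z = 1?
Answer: 441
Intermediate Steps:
H(K) = 1 (H(K) = (2*K)/((2*K)) = (2*K)*(1/(2*K)) = 1)
E = 3 (E = 2 + 1*1 = 2 + 1 = 3)
X(d, S) = 3 - S
(27 + L(X(6, -3), -6))² = (27 - 6)² = 21² = 441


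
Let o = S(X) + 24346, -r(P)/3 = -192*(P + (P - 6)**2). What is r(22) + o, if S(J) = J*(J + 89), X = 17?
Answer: 186276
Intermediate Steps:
S(J) = J*(89 + J)
r(P) = 576*P + 576*(-6 + P)**2 (r(P) = -(-576)*(P + (P - 6)**2) = -(-576)*(P + (-6 + P)**2) = -3*(-192*P - 192*(-6 + P)**2) = 576*P + 576*(-6 + P)**2)
o = 26148 (o = 17*(89 + 17) + 24346 = 17*106 + 24346 = 1802 + 24346 = 26148)
r(22) + o = (576*22 + 576*(-6 + 22)**2) + 26148 = (12672 + 576*16**2) + 26148 = (12672 + 576*256) + 26148 = (12672 + 147456) + 26148 = 160128 + 26148 = 186276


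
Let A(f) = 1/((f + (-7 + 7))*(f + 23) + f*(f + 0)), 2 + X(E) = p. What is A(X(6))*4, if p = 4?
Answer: 2/27 ≈ 0.074074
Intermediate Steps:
X(E) = 2 (X(E) = -2 + 4 = 2)
A(f) = 1/(f**2 + f*(23 + f)) (A(f) = 1/((f + 0)*(23 + f) + f*f) = 1/(f*(23 + f) + f**2) = 1/(f**2 + f*(23 + f)))
A(X(6))*4 = (1/(2*(23 + 2*2)))*4 = (1/(2*(23 + 4)))*4 = ((1/2)/27)*4 = ((1/2)*(1/27))*4 = (1/54)*4 = 2/27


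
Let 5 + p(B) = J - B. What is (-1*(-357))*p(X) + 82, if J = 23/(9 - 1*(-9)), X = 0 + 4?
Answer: -16049/6 ≈ -2674.8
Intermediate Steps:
X = 4
J = 23/18 (J = 23/(9 + 9) = 23/18 ≈ 1.2778)
p(B) = -67/18 - B (p(B) = -5 + (23/18 - B) = -67/18 - B)
(-1*(-357))*p(X) + 82 = (-1*(-357))*(-67/18 - 1*4) + 82 = 357*(-67/18 - 4) + 82 = 357*(-139/18) + 82 = -16541/6 + 82 = -16049/6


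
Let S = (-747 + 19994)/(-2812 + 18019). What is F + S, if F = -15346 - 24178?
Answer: -601022221/15207 ≈ -39523.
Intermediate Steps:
F = -39524
S = 19247/15207 ≈ 1.2657
F + S = -39524 + 19247/15207 = -601022221/15207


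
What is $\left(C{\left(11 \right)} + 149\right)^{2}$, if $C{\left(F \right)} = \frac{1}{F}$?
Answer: $\frac{2689600}{121} \approx 22228.0$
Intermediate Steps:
$\left(C{\left(11 \right)} + 149\right)^{2} = \left(\frac{1}{11} + 149\right)^{2} = \left(\frac{1640}{11}\right)^{2} = \frac{2689600}{121}$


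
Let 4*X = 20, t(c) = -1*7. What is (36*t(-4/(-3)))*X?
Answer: -1260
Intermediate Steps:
t(c) = -7
X = 5 (X = (¼)*20 = 5)
(36*t(-4/(-3)))*X = (36*(-7))*5 = -252*5 = -1260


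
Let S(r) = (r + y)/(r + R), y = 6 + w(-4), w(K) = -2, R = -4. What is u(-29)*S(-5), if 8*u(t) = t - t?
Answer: 0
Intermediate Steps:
u(t) = 0 (u(t) = (t - t)/8 = (⅛)*0 = 0)
y = 4 (y = 6 - 2 = 4)
S(r) = (4 + r)/(-4 + r) (S(r) = (r + 4)/(r - 4) = (4 + r)/(-4 + r))
u(-29)*S(-5) = 0*((4 - 5)/(-4 - 5)) = 0*(-1/(-9)) = 0*(-⅑*(-1)) = 0*(⅑) = 0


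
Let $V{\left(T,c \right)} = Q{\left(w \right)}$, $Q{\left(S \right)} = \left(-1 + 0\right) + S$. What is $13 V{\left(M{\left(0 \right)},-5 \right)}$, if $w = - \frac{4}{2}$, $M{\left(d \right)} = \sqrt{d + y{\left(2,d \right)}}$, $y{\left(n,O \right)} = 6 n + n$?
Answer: $-39$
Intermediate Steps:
$y{\left(n,O \right)} = 7 n$
$M{\left(d \right)} = \sqrt{14 + d}$ ($M{\left(d \right)} = \sqrt{d + 7 \cdot 2} = \sqrt{d + 14} = \sqrt{14 + d}$)
$w = -2$ ($w = \left(-4\right) \frac{1}{2} = -2$)
$Q{\left(S \right)} = -1 + S$
$V{\left(T,c \right)} = -3$ ($V{\left(T,c \right)} = -1 - 2 = -3$)
$13 V{\left(M{\left(0 \right)},-5 \right)} = 13 \left(-3\right) = -39$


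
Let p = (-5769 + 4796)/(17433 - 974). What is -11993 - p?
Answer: -197391814/16459 ≈ -11993.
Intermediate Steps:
p = -973/16459 ≈ -0.059117
-11993 - p = -11993 - 1*(-973/16459) = -11993 + 973/16459 = -197391814/16459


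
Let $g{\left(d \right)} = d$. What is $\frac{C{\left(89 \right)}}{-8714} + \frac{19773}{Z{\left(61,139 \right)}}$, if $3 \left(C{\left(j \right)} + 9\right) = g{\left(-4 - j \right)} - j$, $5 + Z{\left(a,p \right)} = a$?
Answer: $\frac{258458735}{731976} \approx 353.1$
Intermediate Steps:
$Z{\left(a,p \right)} = -5 + a$
$C{\left(j \right)} = - \frac{31}{3} - \frac{2 j}{3}$ ($C{\left(j \right)} = -9 + \frac{\left(-4 - j\right) - j}{3} = -9 + \frac{-4 - 2 j}{3} = -9 - \left(\frac{4}{3} + \frac{2 j}{3}\right) = - \frac{31}{3} - \frac{2 j}{3}$)
$\frac{C{\left(89 \right)}}{-8714} + \frac{19773}{Z{\left(61,139 \right)}} = \frac{- \frac{31}{3} - \frac{178}{3}}{-8714} + \frac{19773}{-5 + 61} = \left(- \frac{31}{3} - \frac{178}{3}\right) \left(- \frac{1}{8714}\right) + \frac{19773}{56} = \left(- \frac{209}{3}\right) \left(- \frac{1}{8714}\right) + 19773 \cdot \frac{1}{56} = \frac{209}{26142} + \frac{19773}{56} = \frac{258458735}{731976}$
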